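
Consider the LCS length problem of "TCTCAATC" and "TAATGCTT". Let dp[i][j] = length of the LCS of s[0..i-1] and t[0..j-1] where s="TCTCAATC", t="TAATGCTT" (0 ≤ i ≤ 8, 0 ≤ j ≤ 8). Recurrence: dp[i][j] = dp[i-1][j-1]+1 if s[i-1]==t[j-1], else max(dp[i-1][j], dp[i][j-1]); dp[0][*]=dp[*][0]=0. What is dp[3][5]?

2

   ''  T  A  A  T  G  C  T  T
''  0  0  0  0  0  0  0  0  0
 T  0  1  1  1  1  1  1  1  1
 C  0  1  1  1  1  1  2  2  2
 T  0  1  1  1  2  2  2  3  3
 C  0  1  1  1  2  2  3  3  3
 A  0  1  2  2  2  2  3  3  3
 A  0  1  2  3  3  3  3  3  3
 T  0  1  2  3  4  4  4  4  4
 C  0  1  2  3  4  4  5  5  5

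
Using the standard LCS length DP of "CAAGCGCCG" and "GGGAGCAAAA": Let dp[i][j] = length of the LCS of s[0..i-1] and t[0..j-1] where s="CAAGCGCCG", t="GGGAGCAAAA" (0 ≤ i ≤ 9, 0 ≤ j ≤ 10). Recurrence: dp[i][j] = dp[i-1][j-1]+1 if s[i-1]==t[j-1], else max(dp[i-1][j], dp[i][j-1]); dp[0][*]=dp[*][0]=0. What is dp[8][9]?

3

   ''  G  G  G  A  G  C  A  A  A  A
''  0  0  0  0  0  0  0  0  0  0  0
 C  0  0  0  0  0  0  1  1  1  1  1
 A  0  0  0  0  1  1  1  2  2  2  2
 A  0  0  0  0  1  1  1  2  3  3  3
 G  0  1  1  1  1  2  2  2  3  3  3
 C  0  1  1  1  1  2  3  3  3  3  3
 G  0  1  2  2  2  2  3  3  3  3  3
 C  0  1  2  2  2  2  3  3  3  3  3
 C  0  1  2  2  2  2  3  3  3  3  3
 G  0  1  2  3  3  3  3  3  3  3  3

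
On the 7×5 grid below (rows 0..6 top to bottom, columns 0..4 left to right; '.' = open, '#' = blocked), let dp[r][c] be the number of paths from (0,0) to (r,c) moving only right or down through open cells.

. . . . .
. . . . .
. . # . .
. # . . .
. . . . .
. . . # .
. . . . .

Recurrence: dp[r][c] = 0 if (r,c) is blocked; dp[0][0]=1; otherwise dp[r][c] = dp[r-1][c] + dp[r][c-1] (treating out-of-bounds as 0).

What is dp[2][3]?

4

r\c   0   1   2   3   4
  0   1   1   1   1   1
  1   1   2   3   4   5
  2   1   3   0   4   9
  3   1   0   0   4  13
  4   1   1   1   5  18
  5   1   2   3   0  18
  6   1   3   6   6  24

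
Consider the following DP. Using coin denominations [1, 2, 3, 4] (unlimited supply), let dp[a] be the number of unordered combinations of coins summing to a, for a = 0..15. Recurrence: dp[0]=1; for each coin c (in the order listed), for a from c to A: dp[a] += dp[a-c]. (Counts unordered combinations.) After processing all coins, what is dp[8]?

after  coin     0     1     2     3     4     5     6     7     8     9    10    11    12    13    14    15
          1     1     1     1     1     1     1     1     1     1     1     1     1     1     1     1     1
          2     1     1     2     2     3     3     4     4     5     5     6     6     7     7     8     8
          3     1     1     2     3     4     5     7     8    10    12    14    16    19    21    24    27
          4     1     1     2     3     5     6     9    11    15    18    23    27    34    39    47    54

15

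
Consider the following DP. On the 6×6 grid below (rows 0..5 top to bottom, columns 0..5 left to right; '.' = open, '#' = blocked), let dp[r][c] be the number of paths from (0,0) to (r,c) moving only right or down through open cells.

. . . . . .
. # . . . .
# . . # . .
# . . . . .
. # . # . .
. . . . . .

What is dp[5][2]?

1

r\c   0   1   2   3   4   5
  0   1   1   1   1   1   1
  1   1   0   1   2   3   4
  2   0   0   1   0   3   7
  3   0   0   1   1   4  11
  4   0   0   1   0   4  15
  5   0   0   1   1   5  20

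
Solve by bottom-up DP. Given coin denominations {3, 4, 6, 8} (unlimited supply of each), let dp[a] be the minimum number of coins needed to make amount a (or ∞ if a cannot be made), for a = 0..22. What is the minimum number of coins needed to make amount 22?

 a  0  1  2  3  4  5  6  7  8  9 10 11 12 13 14 15 16 17 18 19 20 21 22
dp  0  -  -  1  1  -  1  2  1  2  2  2  2  3  2  3  2  3  3  3  3  4  3
(- denotes ∞ / unreachable)

3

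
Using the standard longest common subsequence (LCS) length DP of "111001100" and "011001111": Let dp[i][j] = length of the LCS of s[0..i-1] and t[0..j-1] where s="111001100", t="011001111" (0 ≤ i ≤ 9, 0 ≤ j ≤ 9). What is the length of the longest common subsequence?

   ''  0  1  1  0  0  1  1  1  1
''  0  0  0  0  0  0  0  0  0  0
 1  0  0  1  1  1  1  1  1  1  1
 1  0  0  1  2  2  2  2  2  2  2
 1  0  0  1  2  2  2  3  3  3  3
 0  0  1  1  2  3  3  3  3  3  3
 0  0  1  1  2  3  4  4  4  4  4
 1  0  1  2  2  3  4  5  5  5  5
 1  0  1  2  3  3  4  5  6  6  6
 0  0  1  2  3  4  4  5  6  6  6
 0  0  1  2  3  4  5  5  6  6  6

6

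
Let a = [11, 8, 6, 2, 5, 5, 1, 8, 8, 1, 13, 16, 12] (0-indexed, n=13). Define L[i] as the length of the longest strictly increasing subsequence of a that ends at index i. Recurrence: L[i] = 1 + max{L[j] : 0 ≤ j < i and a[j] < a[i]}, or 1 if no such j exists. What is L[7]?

3

   i    0    1    2    3    4    5    6    7    8    9   10   11   12
a[i]   11    8    6    2    5    5    1    8    8    1   13   16   12
L[i]    1    1    1    1    2    2    1    3    3    1    4    5    4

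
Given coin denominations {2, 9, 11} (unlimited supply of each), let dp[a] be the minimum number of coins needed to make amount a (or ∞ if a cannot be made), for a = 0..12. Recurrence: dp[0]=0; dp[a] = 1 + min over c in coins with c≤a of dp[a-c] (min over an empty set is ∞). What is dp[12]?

6

 a  0  1  2  3  4  5  6  7  8  9 10 11 12
dp  0  -  1  -  2  -  3  -  4  1  5  1  6
(- denotes ∞ / unreachable)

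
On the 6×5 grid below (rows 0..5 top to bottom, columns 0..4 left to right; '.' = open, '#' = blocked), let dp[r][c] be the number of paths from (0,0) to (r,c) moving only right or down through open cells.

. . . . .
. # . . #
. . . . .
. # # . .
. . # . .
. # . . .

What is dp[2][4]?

4

r\c   0   1   2   3   4
  0   1   1   1   1   1
  1   1   0   1   2   0
  2   1   1   2   4   4
  3   1   0   0   4   8
  4   1   1   0   4  12
  5   1   0   0   4  16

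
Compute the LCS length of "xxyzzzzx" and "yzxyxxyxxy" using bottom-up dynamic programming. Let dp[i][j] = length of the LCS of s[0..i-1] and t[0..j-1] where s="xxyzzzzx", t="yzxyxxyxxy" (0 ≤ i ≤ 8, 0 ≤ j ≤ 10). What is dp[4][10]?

3

   ''  y  z  x  y  x  x  y  x  x  y
''  0  0  0  0  0  0  0  0  0  0  0
 x  0  0  0  1  1  1  1  1  1  1  1
 x  0  0  0  1  1  2  2  2  2  2  2
 y  0  1  1  1  2  2  2  3  3  3  3
 z  0  1  2  2  2  2  2  3  3  3  3
 z  0  1  2  2  2  2  2  3  3  3  3
 z  0  1  2  2  2  2  2  3  3  3  3
 z  0  1  2  2  2  2  2  3  3  3  3
 x  0  1  2  3  3  3  3  3  4  4  4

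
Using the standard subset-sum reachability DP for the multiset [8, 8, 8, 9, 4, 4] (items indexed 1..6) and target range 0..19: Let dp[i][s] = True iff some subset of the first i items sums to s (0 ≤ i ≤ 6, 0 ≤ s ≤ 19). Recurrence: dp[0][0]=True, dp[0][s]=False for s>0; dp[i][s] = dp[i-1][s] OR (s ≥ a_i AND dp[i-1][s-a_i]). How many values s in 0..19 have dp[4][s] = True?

i\s   0   1   2   3   4   5   6   7   8   9  10  11  12  13  14  15  16  17  18  19
  0   T   F   F   F   F   F   F   F   F   F   F   F   F   F   F   F   F   F   F   F
  1   T   F   F   F   F   F   F   F   T   F   F   F   F   F   F   F   F   F   F   F
  2   T   F   F   F   F   F   F   F   T   F   F   F   F   F   F   F   T   F   F   F
  3   T   F   F   F   F   F   F   F   T   F   F   F   F   F   F   F   T   F   F   F
  4   T   F   F   F   F   F   F   F   T   T   F   F   F   F   F   F   T   T   F   F
  5   T   F   F   F   T   F   F   F   T   T   F   F   T   T   F   F   T   T   F   F
  6   T   F   F   F   T   F   F   F   T   T   F   F   T   T   F   F   T   T   F   F

5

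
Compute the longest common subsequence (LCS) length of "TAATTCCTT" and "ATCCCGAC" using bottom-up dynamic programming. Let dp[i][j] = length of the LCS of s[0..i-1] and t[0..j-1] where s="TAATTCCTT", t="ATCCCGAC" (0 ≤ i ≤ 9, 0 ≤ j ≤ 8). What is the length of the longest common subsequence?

4

   ''  A  T  C  C  C  G  A  C
''  0  0  0  0  0  0  0  0  0
 T  0  0  1  1  1  1  1  1  1
 A  0  1  1  1  1  1  1  2  2
 A  0  1  1  1  1  1  1  2  2
 T  0  1  2  2  2  2  2  2  2
 T  0  1  2  2  2  2  2  2  2
 C  0  1  2  3  3  3  3  3  3
 C  0  1  2  3  4  4  4  4  4
 T  0  1  2  3  4  4  4  4  4
 T  0  1  2  3  4  4  4  4  4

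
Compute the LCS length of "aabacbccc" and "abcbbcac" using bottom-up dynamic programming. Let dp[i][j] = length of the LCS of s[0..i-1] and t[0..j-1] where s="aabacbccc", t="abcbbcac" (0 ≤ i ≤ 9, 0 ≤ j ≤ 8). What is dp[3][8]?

   ''  a  b  c  b  b  c  a  c
''  0  0  0  0  0  0  0  0  0
 a  0  1  1  1  1  1  1  1  1
 a  0  1  1  1  1  1  1  2  2
 b  0  1  2  2  2  2  2  2  2
 a  0  1  2  2  2  2  2  3  3
 c  0  1  2  3  3  3  3  3  4
 b  0  1  2  3  4  4  4  4  4
 c  0  1  2  3  4  4  5  5  5
 c  0  1  2  3  4  4  5  5  6
 c  0  1  2  3  4  4  5  5  6

2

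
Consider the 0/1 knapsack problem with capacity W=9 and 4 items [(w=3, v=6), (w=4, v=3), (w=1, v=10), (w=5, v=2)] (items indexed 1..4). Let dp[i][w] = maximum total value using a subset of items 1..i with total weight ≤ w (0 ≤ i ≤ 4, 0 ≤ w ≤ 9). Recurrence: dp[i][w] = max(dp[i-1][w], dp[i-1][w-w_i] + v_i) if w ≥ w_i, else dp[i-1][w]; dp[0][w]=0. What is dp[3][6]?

i\w   0   1   2   3   4   5   6   7   8   9
  0   0   0   0   0   0   0   0   0   0   0
  1   0   0   0   6   6   6   6   6   6   6
  2   0   0   0   6   6   6   6   9   9   9
  3   0  10  10  10  16  16  16  16  19  19
  4   0  10  10  10  16  16  16  16  19  19

16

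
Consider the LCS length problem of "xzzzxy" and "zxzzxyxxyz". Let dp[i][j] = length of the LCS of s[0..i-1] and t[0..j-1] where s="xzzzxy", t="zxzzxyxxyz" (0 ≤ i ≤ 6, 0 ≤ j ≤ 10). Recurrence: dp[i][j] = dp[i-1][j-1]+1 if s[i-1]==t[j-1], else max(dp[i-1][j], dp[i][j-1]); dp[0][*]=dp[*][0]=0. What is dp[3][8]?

   ''  z  x  z  z  x  y  x  x  y  z
''  0  0  0  0  0  0  0  0  0  0  0
 x  0  0  1  1  1  1  1  1  1  1  1
 z  0  1  1  2  2  2  2  2  2  2  2
 z  0  1  1  2  3  3  3  3  3  3  3
 z  0  1  1  2  3  3  3  3  3  3  4
 x  0  1  2  2  3  4  4  4  4  4  4
 y  0  1  2  2  3  4  5  5  5  5  5

3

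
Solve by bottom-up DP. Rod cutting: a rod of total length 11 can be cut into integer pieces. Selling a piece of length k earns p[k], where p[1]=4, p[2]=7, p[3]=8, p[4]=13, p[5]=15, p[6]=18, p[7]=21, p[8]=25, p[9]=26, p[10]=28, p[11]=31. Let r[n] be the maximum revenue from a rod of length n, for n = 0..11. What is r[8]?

32

   n    0    1    2    3    4    5    6    7    8    9   10   11
r[n]    0    4    8   12   16   20   24   28   32   36   40   44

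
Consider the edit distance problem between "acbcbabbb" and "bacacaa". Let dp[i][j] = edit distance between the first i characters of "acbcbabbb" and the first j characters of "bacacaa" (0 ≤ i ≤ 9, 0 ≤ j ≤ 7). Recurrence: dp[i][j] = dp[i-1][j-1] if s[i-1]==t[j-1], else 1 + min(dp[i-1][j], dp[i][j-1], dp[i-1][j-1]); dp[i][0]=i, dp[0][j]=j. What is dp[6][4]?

   ''  b  a  c  a  c  a  a
''  0  1  2  3  4  5  6  7
 a  1  1  1  2  3  4  5  6
 c  2  2  2  1  2  3  4  5
 b  3  2  3  2  2  3  4  5
 c  4  3  3  3  3  2  3  4
 b  5  4  4  4  4  3  3  4
 a  6  5  4  5  4  4  3  3
 b  7  6  5  5  5  5  4  4
 b  8  7  6  6  6  6  5  5
 b  9  8  7  7  7  7  6  6

4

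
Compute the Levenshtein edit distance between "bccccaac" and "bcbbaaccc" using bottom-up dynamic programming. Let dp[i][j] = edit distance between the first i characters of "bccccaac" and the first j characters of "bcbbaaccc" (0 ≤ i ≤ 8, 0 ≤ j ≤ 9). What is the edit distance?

5

   ''  b  c  b  b  a  a  c  c  c
''  0  1  2  3  4  5  6  7  8  9
 b  1  0  1  2  3  4  5  6  7  8
 c  2  1  0  1  2  3  4  5  6  7
 c  3  2  1  1  2  3  4  4  5  6
 c  4  3  2  2  2  3  4  4  4  5
 c  5  4  3  3  3  3  4  4  4  4
 a  6  5  4  4  4  3  3  4  5  5
 a  7  6  5  5  5  4  3  4  5  6
 c  8  7  6  6  6  5  4  3  4  5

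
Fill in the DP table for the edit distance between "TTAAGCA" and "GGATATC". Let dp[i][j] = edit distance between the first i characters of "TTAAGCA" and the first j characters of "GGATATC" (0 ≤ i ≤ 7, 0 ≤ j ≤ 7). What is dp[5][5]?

   ''  G  G  A  T  A  T  C
''  0  1  2  3  4  5  6  7
 T  1  1  2  3  3  4  5  6
 T  2  2  2  3  3  4  4  5
 A  3  3  3  2  3  3  4  5
 A  4  4  4  3  3  3  4  5
 G  5  4  4  4  4  4  4  5
 C  6  5  5  5  5  5  5  4
 A  7  6  6  5  6  5  6  5

4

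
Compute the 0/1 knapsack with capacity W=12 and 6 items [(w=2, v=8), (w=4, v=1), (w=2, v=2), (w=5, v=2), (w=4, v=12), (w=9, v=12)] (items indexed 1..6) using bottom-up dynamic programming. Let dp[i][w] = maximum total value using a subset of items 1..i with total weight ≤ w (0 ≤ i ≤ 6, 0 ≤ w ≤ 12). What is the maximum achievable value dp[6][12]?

i\w   0   1   2   3   4   5   6   7   8   9  10  11  12
  0   0   0   0   0   0   0   0   0   0   0   0   0   0
  1   0   0   8   8   8   8   8   8   8   8   8   8   8
  2   0   0   8   8   8   8   9   9   9   9   9   9   9
  3   0   0   8   8  10  10  10  10  11  11  11  11  11
  4   0   0   8   8  10  10  10  10  11  12  12  12  12
  5   0   0   8   8  12  12  20  20  22  22  22  22  23
  6   0   0   8   8  12  12  20  20  22  22  22  22  23

23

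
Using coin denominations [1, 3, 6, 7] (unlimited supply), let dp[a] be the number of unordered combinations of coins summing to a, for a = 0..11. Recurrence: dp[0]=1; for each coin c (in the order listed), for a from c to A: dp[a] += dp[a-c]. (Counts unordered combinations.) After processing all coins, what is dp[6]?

after  coin     0     1     2     3     4     5     6     7     8     9    10    11
          1     1     1     1     1     1     1     1     1     1     1     1     1
          3     1     1     1     2     2     2     3     3     3     4     4     4
          6     1     1     1     2     2     2     4     4     4     6     6     6
          7     1     1     1     2     2     2     4     5     5     7     8     8

4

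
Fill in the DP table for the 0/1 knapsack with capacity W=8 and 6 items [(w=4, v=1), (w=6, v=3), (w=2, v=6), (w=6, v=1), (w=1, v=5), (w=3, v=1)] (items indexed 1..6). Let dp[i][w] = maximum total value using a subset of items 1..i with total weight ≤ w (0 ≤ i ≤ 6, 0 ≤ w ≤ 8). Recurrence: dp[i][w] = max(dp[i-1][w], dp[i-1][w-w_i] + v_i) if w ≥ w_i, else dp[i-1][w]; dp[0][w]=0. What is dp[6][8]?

12

i\w   0   1   2   3   4   5   6   7   8
  0   0   0   0   0   0   0   0   0   0
  1   0   0   0   0   1   1   1   1   1
  2   0   0   0   0   1   1   3   3   3
  3   0   0   6   6   6   6   7   7   9
  4   0   0   6   6   6   6   7   7   9
  5   0   5   6  11  11  11  11  12  12
  6   0   5   6  11  11  11  12  12  12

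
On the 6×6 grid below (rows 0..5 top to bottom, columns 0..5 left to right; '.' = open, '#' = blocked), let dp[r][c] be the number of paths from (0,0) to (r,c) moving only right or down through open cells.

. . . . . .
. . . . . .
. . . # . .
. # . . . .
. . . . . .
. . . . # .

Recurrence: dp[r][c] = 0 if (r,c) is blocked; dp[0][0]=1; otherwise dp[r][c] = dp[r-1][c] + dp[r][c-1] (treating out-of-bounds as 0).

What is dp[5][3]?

r\c   0   1   2   3   4   5
  0   1   1   1   1   1   1
  1   1   2   3   4   5   6
  2   1   3   6   0   5  11
  3   1   0   6   6  11  22
  4   1   1   7  13  24  46
  5   1   2   9  22   0  46

22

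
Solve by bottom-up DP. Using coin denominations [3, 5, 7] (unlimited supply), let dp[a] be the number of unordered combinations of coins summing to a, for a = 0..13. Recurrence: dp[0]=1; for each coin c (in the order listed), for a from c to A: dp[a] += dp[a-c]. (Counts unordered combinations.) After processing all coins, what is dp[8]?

1

after  coin     0     1     2     3     4     5     6     7     8     9    10    11    12    13
          3     1     0     0     1     0     0     1     0     0     1     0     0     1     0
          5     1     0     0     1     0     1     1     0     1     1     1     1     1     1
          7     1     0     0     1     0     1     1     1     1     1     2     1     2     2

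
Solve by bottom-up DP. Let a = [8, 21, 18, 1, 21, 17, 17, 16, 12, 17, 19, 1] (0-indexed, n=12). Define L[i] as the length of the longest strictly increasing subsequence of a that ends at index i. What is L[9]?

   i    0    1    2    3    4    5    6    7    8    9   10   11
a[i]    8   21   18    1   21   17   17   16   12   17   19    1
L[i]    1    2    2    1    3    2    2    2    2    3    4    1

3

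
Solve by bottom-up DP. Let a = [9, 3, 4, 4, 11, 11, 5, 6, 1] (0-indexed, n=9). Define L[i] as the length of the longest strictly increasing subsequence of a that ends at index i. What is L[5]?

3

   i    0    1    2    3    4    5    6    7    8
a[i]    9    3    4    4   11   11    5    6    1
L[i]    1    1    2    2    3    3    3    4    1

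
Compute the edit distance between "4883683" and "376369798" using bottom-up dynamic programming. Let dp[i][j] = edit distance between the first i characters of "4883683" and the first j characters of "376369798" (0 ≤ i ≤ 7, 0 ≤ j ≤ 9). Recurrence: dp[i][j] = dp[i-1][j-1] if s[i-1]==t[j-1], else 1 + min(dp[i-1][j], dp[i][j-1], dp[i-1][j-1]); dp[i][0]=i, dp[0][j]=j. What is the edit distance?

7

   ''  3  7  6  3  6  9  7  9  8
''  0  1  2  3  4  5  6  7  8  9
 4  1  1  2  3  4  5  6  7  8  9
 8  2  2  2  3  4  5  6  7  8  8
 8  3  3  3  3  4  5  6  7  8  8
 3  4  3  4  4  3  4  5  6  7  8
 6  5  4  4  4  4  3  4  5  6  7
 8  6  5  5  5  5  4  4  5  6  6
 3  7  6  6  6  5  5  5  5  6  7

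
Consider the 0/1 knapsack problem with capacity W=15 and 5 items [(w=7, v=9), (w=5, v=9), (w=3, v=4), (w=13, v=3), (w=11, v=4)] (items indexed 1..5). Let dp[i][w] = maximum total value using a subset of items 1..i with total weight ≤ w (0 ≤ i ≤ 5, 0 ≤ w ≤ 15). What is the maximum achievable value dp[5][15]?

i\w   0   1   2   3   4   5   6   7   8   9  10  11  12  13  14  15
  0   0   0   0   0   0   0   0   0   0   0   0   0   0   0   0   0
  1   0   0   0   0   0   0   0   9   9   9   9   9   9   9   9   9
  2   0   0   0   0   0   9   9   9   9   9   9   9  18  18  18  18
  3   0   0   0   4   4   9   9   9  13  13  13  13  18  18  18  22
  4   0   0   0   4   4   9   9   9  13  13  13  13  18  18  18  22
  5   0   0   0   4   4   9   9   9  13  13  13  13  18  18  18  22

22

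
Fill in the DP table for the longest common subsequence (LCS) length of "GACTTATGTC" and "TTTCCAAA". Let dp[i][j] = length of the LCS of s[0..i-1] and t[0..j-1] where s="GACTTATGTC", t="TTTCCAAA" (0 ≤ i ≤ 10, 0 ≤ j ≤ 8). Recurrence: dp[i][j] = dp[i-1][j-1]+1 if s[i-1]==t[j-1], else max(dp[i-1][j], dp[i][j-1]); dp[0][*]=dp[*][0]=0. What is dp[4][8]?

   ''  T  T  T  C  C  A  A  A
''  0  0  0  0  0  0  0  0  0
 G  0  0  0  0  0  0  0  0  0
 A  0  0  0  0  0  0  1  1  1
 C  0  0  0  0  1  1  1  1  1
 T  0  1  1  1  1  1  1  1  1
 T  0  1  2  2  2  2  2  2  2
 A  0  1  2  2  2  2  3  3  3
 T  0  1  2  3  3  3  3  3  3
 G  0  1  2  3  3  3  3  3  3
 T  0  1  2  3  3  3  3  3  3
 C  0  1  2  3  4  4  4  4  4

1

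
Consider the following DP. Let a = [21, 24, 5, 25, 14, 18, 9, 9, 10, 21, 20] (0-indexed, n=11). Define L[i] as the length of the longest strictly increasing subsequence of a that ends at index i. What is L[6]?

   i    0    1    2    3    4    5    6    7    8    9   10
a[i]   21   24    5   25   14   18    9    9   10   21   20
L[i]    1    2    1    3    2    3    2    2    3    4    4

2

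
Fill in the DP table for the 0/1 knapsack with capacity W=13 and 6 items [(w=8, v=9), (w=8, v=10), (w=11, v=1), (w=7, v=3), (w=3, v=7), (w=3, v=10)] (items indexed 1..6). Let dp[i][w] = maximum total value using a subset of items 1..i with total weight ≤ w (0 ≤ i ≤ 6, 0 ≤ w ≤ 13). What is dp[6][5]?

10

i\w   0   1   2   3   4   5   6   7   8   9  10  11  12  13
  0   0   0   0   0   0   0   0   0   0   0   0   0   0   0
  1   0   0   0   0   0   0   0   0   9   9   9   9   9   9
  2   0   0   0   0   0   0   0   0  10  10  10  10  10  10
  3   0   0   0   0   0   0   0   0  10  10  10  10  10  10
  4   0   0   0   0   0   0   0   3  10  10  10  10  10  10
  5   0   0   0   7   7   7   7   7  10  10  10  17  17  17
  6   0   0   0  10  10  10  17  17  17  17  17  20  20  20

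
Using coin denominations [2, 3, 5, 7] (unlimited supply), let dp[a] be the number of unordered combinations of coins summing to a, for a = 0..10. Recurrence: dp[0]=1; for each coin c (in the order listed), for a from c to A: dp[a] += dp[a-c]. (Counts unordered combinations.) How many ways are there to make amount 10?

after  coin     0     1     2     3     4     5     6     7     8     9    10
          2     1     0     1     0     1     0     1     0     1     0     1
          3     1     0     1     1     1     1     2     1     2     2     2
          5     1     0     1     1     1     2     2     2     3     3     4
          7     1     0     1     1     1     2     2     3     3     4     5

5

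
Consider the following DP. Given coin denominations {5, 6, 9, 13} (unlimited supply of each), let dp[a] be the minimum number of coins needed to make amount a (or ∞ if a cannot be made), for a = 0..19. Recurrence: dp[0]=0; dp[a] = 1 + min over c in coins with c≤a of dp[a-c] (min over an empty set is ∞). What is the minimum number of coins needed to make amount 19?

2

 a  0  1  2  3  4  5  6  7  8  9 10 11 12 13 14 15 16 17 18 19
dp  0  -  -  -  -  1  1  -  -  1  2  2  2  1  2  2  3  3  2  2
(- denotes ∞ / unreachable)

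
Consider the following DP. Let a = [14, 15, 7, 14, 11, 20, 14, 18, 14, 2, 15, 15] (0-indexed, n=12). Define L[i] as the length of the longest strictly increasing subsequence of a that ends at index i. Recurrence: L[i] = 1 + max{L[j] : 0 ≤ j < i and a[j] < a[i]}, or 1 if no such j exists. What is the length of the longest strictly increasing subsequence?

4

   i    0    1    2    3    4    5    6    7    8    9   10   11
a[i]   14   15    7   14   11   20   14   18   14    2   15   15
L[i]    1    2    1    2    2    3    3    4    3    1    4    4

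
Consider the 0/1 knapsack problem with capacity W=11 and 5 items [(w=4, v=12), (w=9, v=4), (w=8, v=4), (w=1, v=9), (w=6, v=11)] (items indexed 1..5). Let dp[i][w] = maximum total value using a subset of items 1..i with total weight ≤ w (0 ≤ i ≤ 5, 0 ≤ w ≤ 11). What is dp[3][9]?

12

i\w   0   1   2   3   4   5   6   7   8   9  10  11
  0   0   0   0   0   0   0   0   0   0   0   0   0
  1   0   0   0   0  12  12  12  12  12  12  12  12
  2   0   0   0   0  12  12  12  12  12  12  12  12
  3   0   0   0   0  12  12  12  12  12  12  12  12
  4   0   9   9   9  12  21  21  21  21  21  21  21
  5   0   9   9   9  12  21  21  21  21  21  23  32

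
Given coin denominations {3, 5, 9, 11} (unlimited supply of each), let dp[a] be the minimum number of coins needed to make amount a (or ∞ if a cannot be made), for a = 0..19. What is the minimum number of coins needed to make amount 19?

 a  0  1  2  3  4  5  6  7  8  9 10 11 12 13 14 15 16 17 18 19
dp  0  -  -  1  -  1  2  -  2  1  2  1  2  3  2  3  2  3  2  3
(- denotes ∞ / unreachable)

3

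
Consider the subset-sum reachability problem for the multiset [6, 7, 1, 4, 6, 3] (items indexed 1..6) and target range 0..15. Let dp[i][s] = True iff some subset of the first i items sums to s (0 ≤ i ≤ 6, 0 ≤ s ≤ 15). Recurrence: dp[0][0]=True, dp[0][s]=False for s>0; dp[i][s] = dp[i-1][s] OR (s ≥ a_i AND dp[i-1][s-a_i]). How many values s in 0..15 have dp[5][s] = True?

12

i\s   0   1   2   3   4   5   6   7   8   9  10  11  12  13  14  15
  0   T   F   F   F   F   F   F   F   F   F   F   F   F   F   F   F
  1   T   F   F   F   F   F   T   F   F   F   F   F   F   F   F   F
  2   T   F   F   F   F   F   T   T   F   F   F   F   F   T   F   F
  3   T   T   F   F   F   F   T   T   T   F   F   F   F   T   T   F
  4   T   T   F   F   T   T   T   T   T   F   T   T   T   T   T   F
  5   T   T   F   F   T   T   T   T   T   F   T   T   T   T   T   F
  6   T   T   F   T   T   T   T   T   T   T   T   T   T   T   T   T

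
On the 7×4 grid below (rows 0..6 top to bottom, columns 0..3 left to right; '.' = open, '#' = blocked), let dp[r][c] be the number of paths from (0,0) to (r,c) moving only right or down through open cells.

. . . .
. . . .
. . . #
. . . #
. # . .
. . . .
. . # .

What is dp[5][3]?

r\c   0   1   2   3
  0   1   1   1   1
  1   1   2   3   4
  2   1   3   6   0
  3   1   4  10   0
  4   1   0  10  10
  5   1   1  11  21
  6   1   2   0  21

21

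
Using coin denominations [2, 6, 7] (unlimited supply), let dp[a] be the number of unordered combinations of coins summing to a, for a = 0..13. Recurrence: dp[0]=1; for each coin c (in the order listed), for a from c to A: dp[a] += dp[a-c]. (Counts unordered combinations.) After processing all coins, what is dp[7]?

1

after  coin     0     1     2     3     4     5     6     7     8     9    10    11    12    13
          2     1     0     1     0     1     0     1     0     1     0     1     0     1     0
          6     1     0     1     0     1     0     2     0     2     0     2     0     3     0
          7     1     0     1     0     1     0     2     1     2     1     2     1     3     2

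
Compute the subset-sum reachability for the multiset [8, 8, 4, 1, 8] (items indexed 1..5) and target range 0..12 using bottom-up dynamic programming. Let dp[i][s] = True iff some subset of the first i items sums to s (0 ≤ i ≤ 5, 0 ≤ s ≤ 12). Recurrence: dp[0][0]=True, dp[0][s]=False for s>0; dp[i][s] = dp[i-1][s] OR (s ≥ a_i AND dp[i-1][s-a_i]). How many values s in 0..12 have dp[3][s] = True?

4

i\s   0   1   2   3   4   5   6   7   8   9  10  11  12
  0   T   F   F   F   F   F   F   F   F   F   F   F   F
  1   T   F   F   F   F   F   F   F   T   F   F   F   F
  2   T   F   F   F   F   F   F   F   T   F   F   F   F
  3   T   F   F   F   T   F   F   F   T   F   F   F   T
  4   T   T   F   F   T   T   F   F   T   T   F   F   T
  5   T   T   F   F   T   T   F   F   T   T   F   F   T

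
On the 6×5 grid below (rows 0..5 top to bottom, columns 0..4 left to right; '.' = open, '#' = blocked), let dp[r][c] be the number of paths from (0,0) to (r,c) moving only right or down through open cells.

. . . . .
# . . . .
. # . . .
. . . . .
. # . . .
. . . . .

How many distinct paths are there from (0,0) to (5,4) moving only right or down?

36

r\c   0   1   2   3   4
  0   1   1   1   1   1
  1   0   1   2   3   4
  2   0   0   2   5   9
  3   0   0   2   7  16
  4   0   0   2   9  25
  5   0   0   2  11  36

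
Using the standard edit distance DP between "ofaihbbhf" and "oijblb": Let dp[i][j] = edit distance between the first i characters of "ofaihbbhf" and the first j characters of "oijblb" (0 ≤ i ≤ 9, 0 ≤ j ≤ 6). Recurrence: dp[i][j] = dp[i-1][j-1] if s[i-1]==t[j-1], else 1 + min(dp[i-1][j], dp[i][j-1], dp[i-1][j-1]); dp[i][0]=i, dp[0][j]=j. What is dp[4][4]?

3

   ''  o  i  j  b  l  b
''  0  1  2  3  4  5  6
 o  1  0  1  2  3  4  5
 f  2  1  1  2  3  4  5
 a  3  2  2  2  3  4  5
 i  4  3  2  3  3  4  5
 h  5  4  3  3  4  4  5
 b  6  5  4  4  3  4  4
 b  7  6  5  5  4  4  4
 h  8  7  6  6  5  5  5
 f  9  8  7  7  6  6  6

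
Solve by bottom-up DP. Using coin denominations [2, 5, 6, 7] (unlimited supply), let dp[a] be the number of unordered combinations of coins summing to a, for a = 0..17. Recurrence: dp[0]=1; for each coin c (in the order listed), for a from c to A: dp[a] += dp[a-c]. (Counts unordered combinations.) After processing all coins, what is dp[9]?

after  coin     0     1     2     3     4     5     6     7     8     9    10    11    12    13    14    15    16    17
          2     1     0     1     0     1     0     1     0     1     0     1     0     1     0     1     0     1     0
          5     1     0     1     0     1     1     1     1     1     1     2     1     2     1     2     2     2     2
          6     1     0     1     0     1     1     2     1     2     1     3     2     4     2     4     3     5     4
          7     1     0     1     0     1     1     2     2     2     2     3     3     5     4     6     5     7     7

2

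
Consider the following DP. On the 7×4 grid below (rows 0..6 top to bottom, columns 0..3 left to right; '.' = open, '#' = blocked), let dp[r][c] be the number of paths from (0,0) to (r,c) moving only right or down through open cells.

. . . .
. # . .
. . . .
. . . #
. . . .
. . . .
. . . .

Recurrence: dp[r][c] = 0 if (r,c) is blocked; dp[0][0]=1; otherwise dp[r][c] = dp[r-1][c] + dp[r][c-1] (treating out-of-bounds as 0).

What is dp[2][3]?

r\c   0   1   2   3
  0   1   1   1   1
  1   1   0   1   2
  2   1   1   2   4
  3   1   2   4   0
  4   1   3   7   7
  5   1   4  11  18
  6   1   5  16  34

4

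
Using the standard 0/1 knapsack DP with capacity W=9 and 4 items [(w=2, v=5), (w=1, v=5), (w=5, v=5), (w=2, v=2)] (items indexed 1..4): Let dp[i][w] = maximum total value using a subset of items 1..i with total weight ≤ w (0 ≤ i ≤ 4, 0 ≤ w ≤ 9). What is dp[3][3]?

i\w   0   1   2   3   4   5   6   7   8   9
  0   0   0   0   0   0   0   0   0   0   0
  1   0   0   5   5   5   5   5   5   5   5
  2   0   5   5  10  10  10  10  10  10  10
  3   0   5   5  10  10  10  10  10  15  15
  4   0   5   5  10  10  12  12  12  15  15

10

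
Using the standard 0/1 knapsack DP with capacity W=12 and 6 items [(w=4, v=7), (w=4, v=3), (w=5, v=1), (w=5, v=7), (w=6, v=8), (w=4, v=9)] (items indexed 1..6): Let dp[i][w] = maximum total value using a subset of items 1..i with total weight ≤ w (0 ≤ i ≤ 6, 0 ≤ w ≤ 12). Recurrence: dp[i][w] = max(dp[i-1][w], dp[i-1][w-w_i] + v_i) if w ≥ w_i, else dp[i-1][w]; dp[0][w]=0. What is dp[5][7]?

8

i\w   0   1   2   3   4   5   6   7   8   9  10  11  12
  0   0   0   0   0   0   0   0   0   0   0   0   0   0
  1   0   0   0   0   7   7   7   7   7   7   7   7   7
  2   0   0   0   0   7   7   7   7  10  10  10  10  10
  3   0   0   0   0   7   7   7   7  10  10  10  10  10
  4   0   0   0   0   7   7   7   7  10  14  14  14  14
  5   0   0   0   0   7   7   8   8  10  14  15  15  15
  6   0   0   0   0   9   9   9   9  16  16  17  17  19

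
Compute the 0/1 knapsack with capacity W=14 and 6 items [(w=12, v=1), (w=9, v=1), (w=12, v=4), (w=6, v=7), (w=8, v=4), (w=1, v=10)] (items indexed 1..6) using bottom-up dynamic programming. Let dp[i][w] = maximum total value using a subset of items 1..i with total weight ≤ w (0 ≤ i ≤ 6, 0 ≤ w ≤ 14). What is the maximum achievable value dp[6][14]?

i\w   0   1   2   3   4   5   6   7   8   9  10  11  12  13  14
  0   0   0   0   0   0   0   0   0   0   0   0   0   0   0   0
  1   0   0   0   0   0   0   0   0   0   0   0   0   1   1   1
  2   0   0   0   0   0   0   0   0   0   1   1   1   1   1   1
  3   0   0   0   0   0   0   0   0   0   1   1   1   4   4   4
  4   0   0   0   0   0   0   7   7   7   7   7   7   7   7   7
  5   0   0   0   0   0   0   7   7   7   7   7   7   7   7  11
  6   0  10  10  10  10  10  10  17  17  17  17  17  17  17  17

17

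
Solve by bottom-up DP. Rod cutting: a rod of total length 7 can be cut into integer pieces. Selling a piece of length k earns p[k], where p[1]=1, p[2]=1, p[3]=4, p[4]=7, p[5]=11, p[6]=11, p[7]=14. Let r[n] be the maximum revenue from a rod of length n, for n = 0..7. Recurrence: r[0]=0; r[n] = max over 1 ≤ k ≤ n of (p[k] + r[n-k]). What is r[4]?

   n    0    1    2    3    4    5    6    7
r[n]    0    1    2    4    7   11   12   14

7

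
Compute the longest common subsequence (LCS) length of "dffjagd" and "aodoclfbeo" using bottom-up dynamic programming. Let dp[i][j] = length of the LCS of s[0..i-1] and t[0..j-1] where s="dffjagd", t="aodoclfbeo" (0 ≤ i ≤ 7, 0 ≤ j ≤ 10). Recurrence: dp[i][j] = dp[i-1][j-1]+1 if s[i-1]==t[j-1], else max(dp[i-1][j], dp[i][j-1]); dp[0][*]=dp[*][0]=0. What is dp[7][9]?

2

   ''  a  o  d  o  c  l  f  b  e  o
''  0  0  0  0  0  0  0  0  0  0  0
 d  0  0  0  1  1  1  1  1  1  1  1
 f  0  0  0  1  1  1  1  2  2  2  2
 f  0  0  0  1  1  1  1  2  2  2  2
 j  0  0  0  1  1  1  1  2  2  2  2
 a  0  1  1  1  1  1  1  2  2  2  2
 g  0  1  1  1  1  1  1  2  2  2  2
 d  0  1  1  2  2  2  2  2  2  2  2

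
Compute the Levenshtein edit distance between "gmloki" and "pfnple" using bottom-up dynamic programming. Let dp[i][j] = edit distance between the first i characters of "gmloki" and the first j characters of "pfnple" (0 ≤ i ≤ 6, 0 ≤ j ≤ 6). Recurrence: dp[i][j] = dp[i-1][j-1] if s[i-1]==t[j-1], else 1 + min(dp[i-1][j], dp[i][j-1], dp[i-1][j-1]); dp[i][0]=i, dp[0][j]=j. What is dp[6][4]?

   ''  p  f  n  p  l  e
''  0  1  2  3  4  5  6
 g  1  1  2  3  4  5  6
 m  2  2  2  3  4  5  6
 l  3  3  3  3  4  4  5
 o  4  4  4  4  4  5  5
 k  5  5  5  5  5  5  6
 i  6  6  6  6  6  6  6

6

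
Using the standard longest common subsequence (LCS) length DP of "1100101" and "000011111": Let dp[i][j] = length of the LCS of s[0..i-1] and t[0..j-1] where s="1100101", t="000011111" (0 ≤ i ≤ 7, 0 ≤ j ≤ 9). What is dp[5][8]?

3

   ''  0  0  0  0  1  1  1  1  1
''  0  0  0  0  0  0  0  0  0  0
 1  0  0  0  0  0  1  1  1  1  1
 1  0  0  0  0  0  1  2  2  2  2
 0  0  1  1  1  1  1  2  2  2  2
 0  0  1  2  2  2  2  2  2  2  2
 1  0  1  2  2  2  3  3  3  3  3
 0  0  1  2  3  3  3  3  3  3  3
 1  0  1  2  3  3  4  4  4  4  4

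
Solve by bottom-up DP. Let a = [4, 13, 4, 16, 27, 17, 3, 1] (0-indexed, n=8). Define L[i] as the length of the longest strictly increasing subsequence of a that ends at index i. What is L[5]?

4

   i    0    1    2    3    4    5    6    7
a[i]    4   13    4   16   27   17    3    1
L[i]    1    2    1    3    4    4    1    1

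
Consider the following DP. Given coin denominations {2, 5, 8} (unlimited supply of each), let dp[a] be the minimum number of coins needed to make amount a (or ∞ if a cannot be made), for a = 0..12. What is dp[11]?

 a  0  1  2  3  4  5  6  7  8  9 10 11 12
dp  0  -  1  -  2  1  3  2  1  3  2  4  3
(- denotes ∞ / unreachable)

4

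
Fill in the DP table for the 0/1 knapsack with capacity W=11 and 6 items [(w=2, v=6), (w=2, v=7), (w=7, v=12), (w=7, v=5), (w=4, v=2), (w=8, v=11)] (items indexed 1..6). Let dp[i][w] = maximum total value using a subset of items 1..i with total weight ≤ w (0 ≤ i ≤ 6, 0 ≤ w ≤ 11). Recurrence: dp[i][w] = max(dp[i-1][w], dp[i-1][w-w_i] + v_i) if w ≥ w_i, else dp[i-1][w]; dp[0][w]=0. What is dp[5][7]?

13

i\w   0   1   2   3   4   5   6   7   8   9  10  11
  0   0   0   0   0   0   0   0   0   0   0   0   0
  1   0   0   6   6   6   6   6   6   6   6   6   6
  2   0   0   7   7  13  13  13  13  13  13  13  13
  3   0   0   7   7  13  13  13  13  13  19  19  25
  4   0   0   7   7  13  13  13  13  13  19  19  25
  5   0   0   7   7  13  13  13  13  15  19  19  25
  6   0   0   7   7  13  13  13  13  15  19  19  25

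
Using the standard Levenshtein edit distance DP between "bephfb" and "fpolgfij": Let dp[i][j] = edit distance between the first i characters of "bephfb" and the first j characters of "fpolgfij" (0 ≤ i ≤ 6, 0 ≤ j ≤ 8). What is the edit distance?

7

   ''  f  p  o  l  g  f  i  j
''  0  1  2  3  4  5  6  7  8
 b  1  1  2  3  4  5  6  7  8
 e  2  2  2  3  4  5  6  7  8
 p  3  3  2  3  4  5  6  7  8
 h  4  4  3  3  4  5  6  7  8
 f  5  4  4  4  4  5  5  6  7
 b  6  5  5  5  5  5  6  6  7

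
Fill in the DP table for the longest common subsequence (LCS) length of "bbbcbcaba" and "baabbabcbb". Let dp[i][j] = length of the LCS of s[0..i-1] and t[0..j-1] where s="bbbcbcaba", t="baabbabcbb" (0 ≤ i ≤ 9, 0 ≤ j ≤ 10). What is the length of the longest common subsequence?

6

   ''  b  a  a  b  b  a  b  c  b  b
''  0  0  0  0  0  0  0  0  0  0  0
 b  0  1  1  1  1  1  1  1  1  1  1
 b  0  1  1  1  2  2  2  2  2  2  2
 b  0  1  1  1  2  3  3  3  3  3  3
 c  0  1  1  1  2  3  3  3  4  4  4
 b  0  1  1  1  2  3  3  4  4  5  5
 c  0  1  1  1  2  3  3  4  5  5  5
 a  0  1  2  2  2  3  4  4  5  5  5
 b  0  1  2  2  3  3  4  5  5  6  6
 a  0  1  2  3  3  3  4  5  5  6  6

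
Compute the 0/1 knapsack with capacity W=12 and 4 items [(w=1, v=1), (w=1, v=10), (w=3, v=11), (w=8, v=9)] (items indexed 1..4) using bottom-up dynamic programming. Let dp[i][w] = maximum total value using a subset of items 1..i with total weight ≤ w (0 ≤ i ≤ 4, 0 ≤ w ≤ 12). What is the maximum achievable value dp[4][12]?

30

i\w   0   1   2   3   4   5   6   7   8   9  10  11  12
  0   0   0   0   0   0   0   0   0   0   0   0   0   0
  1   0   1   1   1   1   1   1   1   1   1   1   1   1
  2   0  10  11  11  11  11  11  11  11  11  11  11  11
  3   0  10  11  11  21  22  22  22  22  22  22  22  22
  4   0  10  11  11  21  22  22  22  22  22  22  22  30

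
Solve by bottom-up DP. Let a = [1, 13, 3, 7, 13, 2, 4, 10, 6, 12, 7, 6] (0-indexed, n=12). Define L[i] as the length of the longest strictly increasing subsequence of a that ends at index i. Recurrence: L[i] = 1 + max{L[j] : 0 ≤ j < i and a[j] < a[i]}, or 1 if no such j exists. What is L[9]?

5

   i    0    1    2    3    4    5    6    7    8    9   10   11
a[i]    1   13    3    7   13    2    4   10    6   12    7    6
L[i]    1    2    2    3    4    2    3    4    4    5    5    4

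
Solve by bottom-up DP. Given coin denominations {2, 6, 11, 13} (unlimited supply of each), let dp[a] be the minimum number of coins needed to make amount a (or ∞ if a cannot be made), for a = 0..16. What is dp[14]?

3

 a  0  1  2  3  4  5  6  7  8  9 10 11 12 13 14 15 16
dp  0  -  1  -  2  -  1  -  2  -  3  1  2  1  3  2  4
(- denotes ∞ / unreachable)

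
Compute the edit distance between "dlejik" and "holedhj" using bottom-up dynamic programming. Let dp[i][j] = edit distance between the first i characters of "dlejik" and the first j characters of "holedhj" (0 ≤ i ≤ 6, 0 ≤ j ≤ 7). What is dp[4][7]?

   ''  h  o  l  e  d  h  j
''  0  1  2  3  4  5  6  7
 d  1  1  2  3  4  4  5  6
 l  2  2  2  2  3  4  5  6
 e  3  3  3  3  2  3  4  5
 j  4  4  4  4  3  3  4  4
 i  5  5  5  5  4  4  4  5
 k  6  6  6  6  5  5  5  5

4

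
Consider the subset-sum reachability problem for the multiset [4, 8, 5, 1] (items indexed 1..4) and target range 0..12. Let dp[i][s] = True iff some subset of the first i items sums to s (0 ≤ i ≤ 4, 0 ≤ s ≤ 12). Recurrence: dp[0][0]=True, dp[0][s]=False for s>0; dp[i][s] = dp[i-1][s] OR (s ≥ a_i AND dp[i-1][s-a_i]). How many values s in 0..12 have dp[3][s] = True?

6

i\s   0   1   2   3   4   5   6   7   8   9  10  11  12
  0   T   F   F   F   F   F   F   F   F   F   F   F   F
  1   T   F   F   F   T   F   F   F   F   F   F   F   F
  2   T   F   F   F   T   F   F   F   T   F   F   F   T
  3   T   F   F   F   T   T   F   F   T   T   F   F   T
  4   T   T   F   F   T   T   T   F   T   T   T   F   T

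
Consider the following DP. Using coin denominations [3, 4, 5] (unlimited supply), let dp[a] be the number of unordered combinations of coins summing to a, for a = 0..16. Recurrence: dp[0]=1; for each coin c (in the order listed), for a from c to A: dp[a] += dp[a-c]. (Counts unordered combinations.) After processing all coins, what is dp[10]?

2

after  coin     0     1     2     3     4     5     6     7     8     9    10    11    12    13    14    15    16
          3     1     0     0     1     0     0     1     0     0     1     0     0     1     0     0     1     0
          4     1     0     0     1     1     0     1     1     1     1     1     1     2     1     1     2     2
          5     1     0     0     1     1     1     1     1     2     2     2     2     3     3     3     4     4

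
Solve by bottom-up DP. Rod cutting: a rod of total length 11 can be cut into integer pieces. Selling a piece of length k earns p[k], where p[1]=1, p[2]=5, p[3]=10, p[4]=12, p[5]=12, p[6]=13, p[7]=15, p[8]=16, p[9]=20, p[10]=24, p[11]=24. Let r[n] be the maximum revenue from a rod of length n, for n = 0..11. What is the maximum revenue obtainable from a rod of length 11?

35

   n    0    1    2    3    4    5    6    7    8    9   10   11
r[n]    0    1    5   10   12   15   20   22   25   30   32   35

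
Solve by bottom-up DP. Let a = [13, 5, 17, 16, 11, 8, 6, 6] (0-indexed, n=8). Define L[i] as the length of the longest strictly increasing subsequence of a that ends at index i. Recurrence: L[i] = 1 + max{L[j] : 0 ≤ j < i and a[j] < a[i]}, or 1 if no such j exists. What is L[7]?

   i    0    1    2    3    4    5    6    7
a[i]   13    5   17   16   11    8    6    6
L[i]    1    1    2    2    2    2    2    2

2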